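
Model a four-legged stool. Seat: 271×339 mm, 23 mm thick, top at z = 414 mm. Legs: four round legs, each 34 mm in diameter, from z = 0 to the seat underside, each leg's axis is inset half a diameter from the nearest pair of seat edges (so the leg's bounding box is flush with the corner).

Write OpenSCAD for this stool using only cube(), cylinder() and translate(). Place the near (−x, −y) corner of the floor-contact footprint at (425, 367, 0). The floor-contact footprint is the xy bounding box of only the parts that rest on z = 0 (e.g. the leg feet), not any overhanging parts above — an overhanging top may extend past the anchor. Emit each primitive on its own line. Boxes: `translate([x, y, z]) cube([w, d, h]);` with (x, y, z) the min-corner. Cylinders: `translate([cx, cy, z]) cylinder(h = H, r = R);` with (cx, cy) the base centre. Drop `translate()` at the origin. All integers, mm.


translate([425, 367, 391]) cube([271, 339, 23]);
translate([442, 384, 0]) cylinder(h = 391, r = 17);
translate([679, 384, 0]) cylinder(h = 391, r = 17);
translate([442, 689, 0]) cylinder(h = 391, r = 17);
translate([679, 689, 0]) cylinder(h = 391, r = 17);


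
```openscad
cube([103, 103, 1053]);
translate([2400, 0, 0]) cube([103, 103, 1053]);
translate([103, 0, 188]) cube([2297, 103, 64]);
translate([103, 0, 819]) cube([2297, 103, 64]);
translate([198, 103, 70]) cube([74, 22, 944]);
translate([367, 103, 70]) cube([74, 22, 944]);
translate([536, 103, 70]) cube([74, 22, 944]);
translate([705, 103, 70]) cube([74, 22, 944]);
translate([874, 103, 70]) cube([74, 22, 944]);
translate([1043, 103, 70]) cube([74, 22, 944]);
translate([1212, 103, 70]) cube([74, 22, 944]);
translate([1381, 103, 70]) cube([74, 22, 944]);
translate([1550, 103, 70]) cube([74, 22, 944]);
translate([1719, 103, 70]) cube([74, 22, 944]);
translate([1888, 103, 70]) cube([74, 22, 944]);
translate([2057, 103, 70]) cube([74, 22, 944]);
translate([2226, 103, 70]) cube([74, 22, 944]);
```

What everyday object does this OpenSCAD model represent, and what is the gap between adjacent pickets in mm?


A fence section. The picket gap is 95 mm.

Two posts, two rails, 13 pickets — a fence section. Span 2297 mm holds 13 pickets of 74 mm with 14 equal gaps: ⌊(2297 − 13·74) / 14⌋ = 95 mm.


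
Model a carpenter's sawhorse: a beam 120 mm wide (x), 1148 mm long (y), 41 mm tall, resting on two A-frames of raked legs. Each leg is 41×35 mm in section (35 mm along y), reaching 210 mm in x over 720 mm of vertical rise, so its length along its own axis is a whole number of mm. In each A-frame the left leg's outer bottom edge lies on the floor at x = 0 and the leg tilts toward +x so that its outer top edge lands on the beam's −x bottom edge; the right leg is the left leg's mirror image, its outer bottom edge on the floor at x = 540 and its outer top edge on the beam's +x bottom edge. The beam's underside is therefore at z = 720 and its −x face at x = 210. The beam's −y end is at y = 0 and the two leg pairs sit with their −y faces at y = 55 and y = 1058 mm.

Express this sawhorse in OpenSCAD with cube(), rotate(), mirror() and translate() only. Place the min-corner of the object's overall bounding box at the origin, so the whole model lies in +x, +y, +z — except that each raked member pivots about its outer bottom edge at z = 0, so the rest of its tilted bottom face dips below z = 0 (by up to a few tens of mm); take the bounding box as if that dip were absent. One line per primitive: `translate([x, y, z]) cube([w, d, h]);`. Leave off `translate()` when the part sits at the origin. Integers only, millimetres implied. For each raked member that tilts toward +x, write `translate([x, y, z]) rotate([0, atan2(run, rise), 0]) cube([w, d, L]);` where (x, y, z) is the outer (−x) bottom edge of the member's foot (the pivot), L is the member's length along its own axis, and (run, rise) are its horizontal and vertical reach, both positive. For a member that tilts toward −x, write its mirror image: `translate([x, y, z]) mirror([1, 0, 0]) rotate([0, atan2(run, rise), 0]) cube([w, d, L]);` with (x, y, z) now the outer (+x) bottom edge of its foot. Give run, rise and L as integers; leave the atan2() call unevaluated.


translate([210, 0, 720]) cube([120, 1148, 41]);
translate([0, 55, 0]) rotate([0, atan2(210, 720), 0]) cube([41, 35, 750]);
translate([540, 55, 0]) mirror([1, 0, 0]) rotate([0, atan2(210, 720), 0]) cube([41, 35, 750]);
translate([0, 1058, 0]) rotate([0, atan2(210, 720), 0]) cube([41, 35, 750]);
translate([540, 1058, 0]) mirror([1, 0, 0]) rotate([0, atan2(210, 720), 0]) cube([41, 35, 750]);


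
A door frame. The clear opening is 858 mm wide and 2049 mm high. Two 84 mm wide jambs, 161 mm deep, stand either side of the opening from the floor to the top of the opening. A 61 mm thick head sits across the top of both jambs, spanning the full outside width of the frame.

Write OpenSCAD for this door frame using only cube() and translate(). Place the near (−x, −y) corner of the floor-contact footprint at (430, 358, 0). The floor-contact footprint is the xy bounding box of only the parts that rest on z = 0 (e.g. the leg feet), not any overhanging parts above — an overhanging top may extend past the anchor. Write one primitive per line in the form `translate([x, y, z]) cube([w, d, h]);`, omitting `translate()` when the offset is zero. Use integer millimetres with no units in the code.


translate([430, 358, 0]) cube([84, 161, 2049]);
translate([1372, 358, 0]) cube([84, 161, 2049]);
translate([430, 358, 2049]) cube([1026, 161, 61]);


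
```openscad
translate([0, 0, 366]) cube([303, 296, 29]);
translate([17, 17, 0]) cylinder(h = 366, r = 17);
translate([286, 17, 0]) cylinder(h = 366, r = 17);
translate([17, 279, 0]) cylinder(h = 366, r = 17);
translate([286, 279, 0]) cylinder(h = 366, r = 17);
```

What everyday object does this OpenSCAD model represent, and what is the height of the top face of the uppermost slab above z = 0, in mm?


A stool. The seat height is 395 mm.

A 303×296×29 slab at z = 366 on four corner cylinders — a stool. The seat top is 366 + 29 = 395 mm.


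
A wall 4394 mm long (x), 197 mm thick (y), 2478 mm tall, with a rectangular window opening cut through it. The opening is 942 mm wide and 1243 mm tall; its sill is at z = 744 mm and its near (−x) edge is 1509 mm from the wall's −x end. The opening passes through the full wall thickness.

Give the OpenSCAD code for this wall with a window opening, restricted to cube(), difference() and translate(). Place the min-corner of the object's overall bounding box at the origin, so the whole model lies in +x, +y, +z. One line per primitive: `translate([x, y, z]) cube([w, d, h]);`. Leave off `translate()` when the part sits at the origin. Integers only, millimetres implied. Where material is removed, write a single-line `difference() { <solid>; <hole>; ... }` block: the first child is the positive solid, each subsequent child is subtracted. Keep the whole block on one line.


difference() { cube([4394, 197, 2478]); translate([1509, 0, 744]) cube([942, 197, 1243]); }


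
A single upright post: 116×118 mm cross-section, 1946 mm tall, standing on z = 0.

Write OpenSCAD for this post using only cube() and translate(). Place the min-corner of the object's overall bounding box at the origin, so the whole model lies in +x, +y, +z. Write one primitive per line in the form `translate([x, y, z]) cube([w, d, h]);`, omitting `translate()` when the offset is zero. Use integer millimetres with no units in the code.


cube([116, 118, 1946]);


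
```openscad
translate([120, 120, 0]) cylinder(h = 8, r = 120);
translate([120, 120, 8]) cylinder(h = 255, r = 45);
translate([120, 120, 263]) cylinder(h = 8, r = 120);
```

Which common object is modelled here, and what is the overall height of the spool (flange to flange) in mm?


A spool. The overall height is 271 mm.

Three coaxial cylinders, large–small–large — a spool. Two 8 mm flanges and a 255 mm core give 8 + 255 + 8 = 271 mm.


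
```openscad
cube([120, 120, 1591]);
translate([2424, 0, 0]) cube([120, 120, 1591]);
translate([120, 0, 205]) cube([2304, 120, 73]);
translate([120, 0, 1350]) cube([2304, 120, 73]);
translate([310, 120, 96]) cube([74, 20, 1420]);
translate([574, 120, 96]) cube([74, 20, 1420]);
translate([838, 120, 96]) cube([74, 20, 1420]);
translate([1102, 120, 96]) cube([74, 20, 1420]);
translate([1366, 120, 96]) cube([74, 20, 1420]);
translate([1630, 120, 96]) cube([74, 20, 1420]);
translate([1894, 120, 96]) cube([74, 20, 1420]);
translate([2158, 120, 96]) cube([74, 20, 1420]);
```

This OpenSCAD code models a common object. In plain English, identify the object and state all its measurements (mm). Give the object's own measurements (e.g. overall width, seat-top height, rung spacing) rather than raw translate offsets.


A fence section. Two 120×120 mm posts, 1591 mm tall, stand on the floor with a clear span of 2304 mm between their inner faces. Two horizontal rails of 120×73 mm section span the gap between the posts with their undersides at z = 205 mm and z = 1350 mm, flush with the posts' −y face. 8 pickets, each 74 mm wide, 20 mm thick and 1420 mm tall, are fixed to the +y face of the rails with their bottoms at z = 96 mm, spaced across the span with a 190 mm gap after the −x post and between neighbouring pickets, with 192 mm left before the +x post.


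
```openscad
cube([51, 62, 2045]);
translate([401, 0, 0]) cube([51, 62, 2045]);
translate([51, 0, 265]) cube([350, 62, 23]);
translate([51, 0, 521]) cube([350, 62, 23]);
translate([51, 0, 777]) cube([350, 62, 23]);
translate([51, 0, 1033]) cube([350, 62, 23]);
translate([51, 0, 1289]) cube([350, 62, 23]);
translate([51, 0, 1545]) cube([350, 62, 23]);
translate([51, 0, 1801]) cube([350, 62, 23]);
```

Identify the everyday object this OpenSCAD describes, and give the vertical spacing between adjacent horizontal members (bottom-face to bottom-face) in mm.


A ladder. The rung spacing is 256 mm.

Two tall 51×62 posts with 7 short bars between them — a ladder. Adjacent rungs sit at z = 265 and z = 521, so the spacing is 521 − 265 = 256 mm.


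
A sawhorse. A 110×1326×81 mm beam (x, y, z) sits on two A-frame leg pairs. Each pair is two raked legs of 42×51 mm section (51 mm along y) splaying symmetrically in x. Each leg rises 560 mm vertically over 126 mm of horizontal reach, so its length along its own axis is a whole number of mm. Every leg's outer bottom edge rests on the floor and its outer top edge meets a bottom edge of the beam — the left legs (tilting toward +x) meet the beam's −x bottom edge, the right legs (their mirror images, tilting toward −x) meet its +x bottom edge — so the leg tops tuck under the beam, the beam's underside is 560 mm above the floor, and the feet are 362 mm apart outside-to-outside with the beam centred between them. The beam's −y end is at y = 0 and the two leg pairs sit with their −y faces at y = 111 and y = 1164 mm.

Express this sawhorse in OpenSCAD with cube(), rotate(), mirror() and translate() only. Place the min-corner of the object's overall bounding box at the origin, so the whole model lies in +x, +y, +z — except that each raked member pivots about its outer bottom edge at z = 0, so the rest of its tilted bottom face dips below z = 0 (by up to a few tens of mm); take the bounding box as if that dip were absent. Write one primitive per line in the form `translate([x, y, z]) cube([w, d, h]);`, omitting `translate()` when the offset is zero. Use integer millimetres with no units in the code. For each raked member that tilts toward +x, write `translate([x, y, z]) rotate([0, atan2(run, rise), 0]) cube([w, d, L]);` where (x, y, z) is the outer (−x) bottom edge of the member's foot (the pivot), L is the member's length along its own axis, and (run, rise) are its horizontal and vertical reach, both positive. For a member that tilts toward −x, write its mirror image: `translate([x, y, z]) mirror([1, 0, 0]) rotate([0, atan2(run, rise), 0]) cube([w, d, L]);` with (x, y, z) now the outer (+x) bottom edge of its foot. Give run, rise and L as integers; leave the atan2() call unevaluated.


translate([126, 0, 560]) cube([110, 1326, 81]);
translate([0, 111, 0]) rotate([0, atan2(126, 560), 0]) cube([42, 51, 574]);
translate([362, 111, 0]) mirror([1, 0, 0]) rotate([0, atan2(126, 560), 0]) cube([42, 51, 574]);
translate([0, 1164, 0]) rotate([0, atan2(126, 560), 0]) cube([42, 51, 574]);
translate([362, 1164, 0]) mirror([1, 0, 0]) rotate([0, atan2(126, 560), 0]) cube([42, 51, 574]);


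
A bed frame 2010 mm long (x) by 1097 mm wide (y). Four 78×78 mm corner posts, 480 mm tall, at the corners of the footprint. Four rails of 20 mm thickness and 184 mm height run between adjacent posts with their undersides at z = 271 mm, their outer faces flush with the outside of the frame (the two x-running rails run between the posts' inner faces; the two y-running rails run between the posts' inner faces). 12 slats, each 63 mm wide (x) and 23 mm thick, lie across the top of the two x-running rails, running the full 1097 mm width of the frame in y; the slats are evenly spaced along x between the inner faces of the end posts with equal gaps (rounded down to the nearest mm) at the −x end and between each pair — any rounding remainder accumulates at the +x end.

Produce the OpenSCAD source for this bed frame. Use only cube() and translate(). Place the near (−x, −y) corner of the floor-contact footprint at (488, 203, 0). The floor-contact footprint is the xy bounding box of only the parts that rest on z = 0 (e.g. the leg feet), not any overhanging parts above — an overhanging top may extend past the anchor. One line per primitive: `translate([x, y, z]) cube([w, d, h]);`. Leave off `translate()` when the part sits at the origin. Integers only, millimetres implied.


translate([488, 203, 0]) cube([78, 78, 480]);
translate([488, 1222, 0]) cube([78, 78, 480]);
translate([2420, 203, 0]) cube([78, 78, 480]);
translate([2420, 1222, 0]) cube([78, 78, 480]);
translate([566, 203, 271]) cube([1854, 20, 184]);
translate([566, 1280, 271]) cube([1854, 20, 184]);
translate([488, 281, 271]) cube([20, 941, 184]);
translate([2478, 281, 271]) cube([20, 941, 184]);
translate([650, 203, 455]) cube([63, 1097, 23]);
translate([797, 203, 455]) cube([63, 1097, 23]);
translate([944, 203, 455]) cube([63, 1097, 23]);
translate([1091, 203, 455]) cube([63, 1097, 23]);
translate([1238, 203, 455]) cube([63, 1097, 23]);
translate([1385, 203, 455]) cube([63, 1097, 23]);
translate([1532, 203, 455]) cube([63, 1097, 23]);
translate([1679, 203, 455]) cube([63, 1097, 23]);
translate([1826, 203, 455]) cube([63, 1097, 23]);
translate([1973, 203, 455]) cube([63, 1097, 23]);
translate([2120, 203, 455]) cube([63, 1097, 23]);
translate([2267, 203, 455]) cube([63, 1097, 23]);


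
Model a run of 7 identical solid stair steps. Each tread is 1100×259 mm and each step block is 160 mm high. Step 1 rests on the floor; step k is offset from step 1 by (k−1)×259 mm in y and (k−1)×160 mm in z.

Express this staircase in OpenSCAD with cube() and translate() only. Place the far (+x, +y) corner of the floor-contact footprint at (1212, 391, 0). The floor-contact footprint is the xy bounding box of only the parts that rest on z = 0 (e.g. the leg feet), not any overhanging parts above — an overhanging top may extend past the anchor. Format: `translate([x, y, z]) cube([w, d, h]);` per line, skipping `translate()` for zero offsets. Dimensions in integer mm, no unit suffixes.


translate([112, 132, 0]) cube([1100, 259, 160]);
translate([112, 391, 160]) cube([1100, 259, 160]);
translate([112, 650, 320]) cube([1100, 259, 160]);
translate([112, 909, 480]) cube([1100, 259, 160]);
translate([112, 1168, 640]) cube([1100, 259, 160]);
translate([112, 1427, 800]) cube([1100, 259, 160]);
translate([112, 1686, 960]) cube([1100, 259, 160]);


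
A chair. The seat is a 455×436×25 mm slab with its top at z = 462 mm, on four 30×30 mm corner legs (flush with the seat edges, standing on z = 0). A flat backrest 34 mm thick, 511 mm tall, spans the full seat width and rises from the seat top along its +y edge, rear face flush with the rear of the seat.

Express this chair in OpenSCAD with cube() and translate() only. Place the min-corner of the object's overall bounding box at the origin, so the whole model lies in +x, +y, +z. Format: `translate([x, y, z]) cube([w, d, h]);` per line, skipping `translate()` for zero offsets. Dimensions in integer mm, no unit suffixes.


translate([0, 0, 437]) cube([455, 436, 25]);
cube([30, 30, 437]);
translate([425, 0, 0]) cube([30, 30, 437]);
translate([0, 406, 0]) cube([30, 30, 437]);
translate([425, 406, 0]) cube([30, 30, 437]);
translate([0, 402, 462]) cube([455, 34, 511]);


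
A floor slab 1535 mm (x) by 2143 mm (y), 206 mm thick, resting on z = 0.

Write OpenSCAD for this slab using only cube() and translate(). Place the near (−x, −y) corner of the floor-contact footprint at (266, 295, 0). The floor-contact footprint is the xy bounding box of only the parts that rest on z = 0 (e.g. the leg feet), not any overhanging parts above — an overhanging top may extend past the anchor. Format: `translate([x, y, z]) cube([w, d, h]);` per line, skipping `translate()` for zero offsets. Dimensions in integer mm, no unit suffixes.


translate([266, 295, 0]) cube([1535, 2143, 206]);


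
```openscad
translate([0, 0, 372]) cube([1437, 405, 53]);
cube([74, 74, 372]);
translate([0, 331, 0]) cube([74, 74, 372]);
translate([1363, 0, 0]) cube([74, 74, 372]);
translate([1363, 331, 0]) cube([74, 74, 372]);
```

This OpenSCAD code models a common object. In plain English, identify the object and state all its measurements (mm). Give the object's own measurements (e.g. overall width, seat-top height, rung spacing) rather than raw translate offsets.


A long wooden bench with a 1437 mm (x) × 405 mm (y) seat, 53 mm thick, its top surface 425 mm above the floor. Four 74 mm square legs at the seat corners, flush with the edges, run from z = 0 to the seat underside.


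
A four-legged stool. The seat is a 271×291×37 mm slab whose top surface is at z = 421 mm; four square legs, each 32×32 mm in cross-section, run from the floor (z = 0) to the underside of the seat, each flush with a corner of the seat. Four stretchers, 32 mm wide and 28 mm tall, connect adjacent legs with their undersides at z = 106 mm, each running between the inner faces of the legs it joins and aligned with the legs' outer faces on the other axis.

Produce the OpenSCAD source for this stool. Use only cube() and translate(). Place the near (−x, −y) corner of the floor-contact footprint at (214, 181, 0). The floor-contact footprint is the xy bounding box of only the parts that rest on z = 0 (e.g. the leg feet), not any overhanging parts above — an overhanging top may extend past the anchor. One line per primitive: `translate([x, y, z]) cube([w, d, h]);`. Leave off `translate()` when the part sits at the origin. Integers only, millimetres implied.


translate([214, 181, 384]) cube([271, 291, 37]);
translate([214, 181, 0]) cube([32, 32, 384]);
translate([453, 181, 0]) cube([32, 32, 384]);
translate([214, 440, 0]) cube([32, 32, 384]);
translate([453, 440, 0]) cube([32, 32, 384]);
translate([246, 181, 106]) cube([207, 32, 28]);
translate([246, 440, 106]) cube([207, 32, 28]);
translate([214, 213, 106]) cube([32, 227, 28]);
translate([453, 213, 106]) cube([32, 227, 28]);


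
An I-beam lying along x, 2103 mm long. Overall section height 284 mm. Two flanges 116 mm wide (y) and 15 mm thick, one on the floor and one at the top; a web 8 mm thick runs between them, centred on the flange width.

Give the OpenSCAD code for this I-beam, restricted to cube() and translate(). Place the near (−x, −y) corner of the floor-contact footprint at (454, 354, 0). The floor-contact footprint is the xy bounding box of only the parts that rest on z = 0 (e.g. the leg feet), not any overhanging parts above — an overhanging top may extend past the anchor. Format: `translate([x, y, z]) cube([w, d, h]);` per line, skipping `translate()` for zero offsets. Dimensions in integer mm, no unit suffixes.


translate([454, 354, 0]) cube([2103, 116, 15]);
translate([454, 408, 15]) cube([2103, 8, 254]);
translate([454, 354, 269]) cube([2103, 116, 15]);


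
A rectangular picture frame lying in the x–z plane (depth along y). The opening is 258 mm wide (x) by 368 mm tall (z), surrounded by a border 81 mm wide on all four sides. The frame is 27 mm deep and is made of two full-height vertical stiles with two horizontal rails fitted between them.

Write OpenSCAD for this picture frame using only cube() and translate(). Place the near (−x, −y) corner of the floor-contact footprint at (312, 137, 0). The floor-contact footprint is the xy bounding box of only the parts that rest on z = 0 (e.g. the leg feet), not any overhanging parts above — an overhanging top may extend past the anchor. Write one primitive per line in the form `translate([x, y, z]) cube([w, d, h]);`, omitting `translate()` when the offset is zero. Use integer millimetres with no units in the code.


translate([312, 137, 0]) cube([81, 27, 530]);
translate([651, 137, 0]) cube([81, 27, 530]);
translate([393, 137, 0]) cube([258, 27, 81]);
translate([393, 137, 449]) cube([258, 27, 81]);


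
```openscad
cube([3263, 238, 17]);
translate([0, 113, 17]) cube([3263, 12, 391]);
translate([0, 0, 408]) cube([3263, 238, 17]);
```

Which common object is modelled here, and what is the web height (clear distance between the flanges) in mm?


An I-beam. The web height is 391 mm.

Two wide flanges with a thin centred web — an I-beam. Overall 425 mm minus two 17 mm flanges gives a web of 425 − 2·17 = 391 mm.


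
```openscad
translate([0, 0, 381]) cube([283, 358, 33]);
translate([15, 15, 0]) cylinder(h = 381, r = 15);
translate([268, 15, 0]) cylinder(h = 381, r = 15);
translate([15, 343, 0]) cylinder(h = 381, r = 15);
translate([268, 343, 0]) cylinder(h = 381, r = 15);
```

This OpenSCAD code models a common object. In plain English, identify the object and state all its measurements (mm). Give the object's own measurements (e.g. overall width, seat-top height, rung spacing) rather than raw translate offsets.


A simple wooden stool: a rectangular seat 283 mm (x) by 358 mm (y), 33 mm thick, top face at z = 414 mm, on four round legs, each 30 mm in diameter. The legs rest on z = 0, each leg's axis is inset half a diameter from the nearest pair of seat edges (so the leg's bounding box is flush with the corner).


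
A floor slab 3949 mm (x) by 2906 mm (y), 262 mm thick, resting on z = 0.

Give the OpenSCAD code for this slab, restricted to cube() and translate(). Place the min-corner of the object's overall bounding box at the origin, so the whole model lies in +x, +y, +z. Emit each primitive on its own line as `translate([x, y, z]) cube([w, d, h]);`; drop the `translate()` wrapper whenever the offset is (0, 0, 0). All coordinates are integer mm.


cube([3949, 2906, 262]);


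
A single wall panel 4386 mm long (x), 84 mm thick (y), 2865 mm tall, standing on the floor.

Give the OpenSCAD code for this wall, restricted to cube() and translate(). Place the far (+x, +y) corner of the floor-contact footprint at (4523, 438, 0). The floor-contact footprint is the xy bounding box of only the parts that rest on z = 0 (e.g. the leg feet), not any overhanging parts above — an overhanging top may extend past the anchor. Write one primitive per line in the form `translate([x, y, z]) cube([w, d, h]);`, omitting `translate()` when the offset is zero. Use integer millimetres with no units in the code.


translate([137, 354, 0]) cube([4386, 84, 2865]);


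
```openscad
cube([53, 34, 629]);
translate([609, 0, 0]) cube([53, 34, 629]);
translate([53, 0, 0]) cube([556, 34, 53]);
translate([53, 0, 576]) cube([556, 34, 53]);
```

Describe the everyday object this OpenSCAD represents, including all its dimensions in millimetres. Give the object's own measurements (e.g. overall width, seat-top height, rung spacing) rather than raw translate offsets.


A rectangular picture frame lying in the x–z plane (depth along y). The opening is 556 mm wide (x) by 523 mm tall (z), surrounded by a border 53 mm wide on all four sides. The frame is 34 mm deep and is made of two full-height vertical stiles with two horizontal rails fitted between them.


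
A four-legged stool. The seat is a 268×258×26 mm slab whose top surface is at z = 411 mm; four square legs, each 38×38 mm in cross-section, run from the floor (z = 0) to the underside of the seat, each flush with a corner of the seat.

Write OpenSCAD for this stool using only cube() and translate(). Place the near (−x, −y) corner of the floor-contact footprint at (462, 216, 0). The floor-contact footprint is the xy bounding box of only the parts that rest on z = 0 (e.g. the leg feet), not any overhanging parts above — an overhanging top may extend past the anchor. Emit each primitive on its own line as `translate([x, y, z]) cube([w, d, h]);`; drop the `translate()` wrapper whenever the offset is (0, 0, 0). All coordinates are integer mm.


translate([462, 216, 385]) cube([268, 258, 26]);
translate([462, 216, 0]) cube([38, 38, 385]);
translate([692, 216, 0]) cube([38, 38, 385]);
translate([462, 436, 0]) cube([38, 38, 385]);
translate([692, 436, 0]) cube([38, 38, 385]);


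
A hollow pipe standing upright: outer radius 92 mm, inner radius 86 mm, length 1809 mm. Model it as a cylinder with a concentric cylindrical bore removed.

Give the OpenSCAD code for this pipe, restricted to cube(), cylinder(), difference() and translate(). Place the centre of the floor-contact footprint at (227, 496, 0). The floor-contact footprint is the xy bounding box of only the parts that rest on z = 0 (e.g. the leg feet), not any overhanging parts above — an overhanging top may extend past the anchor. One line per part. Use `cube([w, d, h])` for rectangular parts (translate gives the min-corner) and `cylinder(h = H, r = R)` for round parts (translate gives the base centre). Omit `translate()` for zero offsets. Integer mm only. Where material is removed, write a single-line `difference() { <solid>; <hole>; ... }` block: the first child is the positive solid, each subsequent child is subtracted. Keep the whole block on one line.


difference() { translate([227, 496, 0]) cylinder(h = 1809, r = 92); translate([227, 496, 0]) cylinder(h = 1809, r = 86); }


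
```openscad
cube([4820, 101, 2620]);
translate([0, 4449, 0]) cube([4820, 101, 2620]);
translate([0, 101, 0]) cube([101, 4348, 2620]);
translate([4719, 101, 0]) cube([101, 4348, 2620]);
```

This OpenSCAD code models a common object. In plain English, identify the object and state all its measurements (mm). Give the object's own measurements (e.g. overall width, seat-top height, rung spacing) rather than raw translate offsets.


The wall frame of a small rectangular building: four walls, each 2620 mm tall and 101 mm thick, enclosing a footprint 4820 mm (x) by 4550 mm (y) outside-to-outside, with no floor or roof. The front and back walls (the −y and +y sides) span the full width; the two side walls fit between them.


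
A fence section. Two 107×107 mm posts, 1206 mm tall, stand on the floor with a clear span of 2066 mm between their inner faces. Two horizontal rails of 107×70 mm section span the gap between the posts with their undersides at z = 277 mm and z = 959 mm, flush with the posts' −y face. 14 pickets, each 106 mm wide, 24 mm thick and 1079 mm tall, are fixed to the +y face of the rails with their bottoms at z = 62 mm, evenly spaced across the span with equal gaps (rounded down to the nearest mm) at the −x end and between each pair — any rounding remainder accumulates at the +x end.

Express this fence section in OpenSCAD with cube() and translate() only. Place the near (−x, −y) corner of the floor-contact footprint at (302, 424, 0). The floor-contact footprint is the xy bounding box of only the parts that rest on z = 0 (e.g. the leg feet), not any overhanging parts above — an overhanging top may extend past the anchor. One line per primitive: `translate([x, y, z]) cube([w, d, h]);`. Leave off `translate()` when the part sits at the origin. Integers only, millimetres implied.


translate([302, 424, 0]) cube([107, 107, 1206]);
translate([2475, 424, 0]) cube([107, 107, 1206]);
translate([409, 424, 277]) cube([2066, 107, 70]);
translate([409, 424, 959]) cube([2066, 107, 70]);
translate([447, 531, 62]) cube([106, 24, 1079]);
translate([591, 531, 62]) cube([106, 24, 1079]);
translate([735, 531, 62]) cube([106, 24, 1079]);
translate([879, 531, 62]) cube([106, 24, 1079]);
translate([1023, 531, 62]) cube([106, 24, 1079]);
translate([1167, 531, 62]) cube([106, 24, 1079]);
translate([1311, 531, 62]) cube([106, 24, 1079]);
translate([1455, 531, 62]) cube([106, 24, 1079]);
translate([1599, 531, 62]) cube([106, 24, 1079]);
translate([1743, 531, 62]) cube([106, 24, 1079]);
translate([1887, 531, 62]) cube([106, 24, 1079]);
translate([2031, 531, 62]) cube([106, 24, 1079]);
translate([2175, 531, 62]) cube([106, 24, 1079]);
translate([2319, 531, 62]) cube([106, 24, 1079]);


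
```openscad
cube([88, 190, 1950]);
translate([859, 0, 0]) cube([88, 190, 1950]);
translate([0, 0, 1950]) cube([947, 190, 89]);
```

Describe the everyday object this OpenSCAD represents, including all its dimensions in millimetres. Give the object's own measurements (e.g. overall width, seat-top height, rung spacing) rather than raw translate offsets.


A door frame. The clear opening is 771 mm wide and 1950 mm high. Two 88 mm wide jambs, 190 mm deep, stand either side of the opening from the floor to the top of the opening. A 89 mm thick head sits across the top of both jambs, spanning the full outside width of the frame.


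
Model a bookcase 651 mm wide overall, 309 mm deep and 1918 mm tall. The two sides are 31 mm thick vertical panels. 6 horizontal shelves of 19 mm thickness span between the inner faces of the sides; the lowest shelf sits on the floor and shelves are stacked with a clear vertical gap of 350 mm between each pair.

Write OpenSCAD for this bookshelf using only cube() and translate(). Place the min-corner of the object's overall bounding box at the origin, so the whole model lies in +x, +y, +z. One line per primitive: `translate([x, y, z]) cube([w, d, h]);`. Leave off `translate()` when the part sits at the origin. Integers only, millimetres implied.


cube([31, 309, 1918]);
translate([620, 0, 0]) cube([31, 309, 1918]);
translate([31, 0, 0]) cube([589, 309, 19]);
translate([31, 0, 369]) cube([589, 309, 19]);
translate([31, 0, 738]) cube([589, 309, 19]);
translate([31, 0, 1107]) cube([589, 309, 19]);
translate([31, 0, 1476]) cube([589, 309, 19]);
translate([31, 0, 1845]) cube([589, 309, 19]);


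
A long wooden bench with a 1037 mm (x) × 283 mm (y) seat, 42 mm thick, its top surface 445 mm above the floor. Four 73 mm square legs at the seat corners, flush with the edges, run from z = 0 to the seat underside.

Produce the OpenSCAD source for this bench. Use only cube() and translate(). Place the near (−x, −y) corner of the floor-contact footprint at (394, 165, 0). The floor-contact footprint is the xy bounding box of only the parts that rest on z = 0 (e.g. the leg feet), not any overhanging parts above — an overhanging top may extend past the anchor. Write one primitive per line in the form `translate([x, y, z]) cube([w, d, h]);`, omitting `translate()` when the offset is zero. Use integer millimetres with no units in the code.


// leg_h = 445 − 42 = 403
translate([394, 165, 403]) cube([1037, 283, 42]);
translate([394, 165, 0]) cube([73, 73, 403]);
translate([394, 375, 0]) cube([73, 73, 403]);
translate([1358, 165, 0]) cube([73, 73, 403]);
translate([1358, 375, 0]) cube([73, 73, 403]);


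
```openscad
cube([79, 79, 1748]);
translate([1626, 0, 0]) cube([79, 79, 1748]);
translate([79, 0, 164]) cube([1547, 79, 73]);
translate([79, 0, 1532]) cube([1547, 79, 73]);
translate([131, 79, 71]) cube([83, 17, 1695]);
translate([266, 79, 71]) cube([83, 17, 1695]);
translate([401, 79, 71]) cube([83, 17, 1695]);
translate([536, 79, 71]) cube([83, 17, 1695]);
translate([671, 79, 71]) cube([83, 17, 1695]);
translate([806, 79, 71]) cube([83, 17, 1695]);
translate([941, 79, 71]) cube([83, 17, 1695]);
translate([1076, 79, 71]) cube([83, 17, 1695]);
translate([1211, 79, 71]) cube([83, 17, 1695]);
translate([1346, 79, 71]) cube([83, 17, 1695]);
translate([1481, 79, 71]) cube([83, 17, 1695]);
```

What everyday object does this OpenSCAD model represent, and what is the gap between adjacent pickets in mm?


A fence section. The picket gap is 52 mm.

Two posts, two rails, 11 pickets — a fence section. Span 1547 mm holds 11 pickets of 83 mm with 12 equal gaps: ⌊(1547 − 11·83) / 12⌋ = 52 mm.


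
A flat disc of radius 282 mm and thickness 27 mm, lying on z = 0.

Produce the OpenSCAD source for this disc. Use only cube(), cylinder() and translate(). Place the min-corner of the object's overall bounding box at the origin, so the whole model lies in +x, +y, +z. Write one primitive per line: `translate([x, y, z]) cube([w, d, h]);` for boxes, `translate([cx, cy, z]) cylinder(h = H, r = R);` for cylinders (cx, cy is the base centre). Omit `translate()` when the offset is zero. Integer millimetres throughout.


translate([282, 282, 0]) cylinder(h = 27, r = 282);


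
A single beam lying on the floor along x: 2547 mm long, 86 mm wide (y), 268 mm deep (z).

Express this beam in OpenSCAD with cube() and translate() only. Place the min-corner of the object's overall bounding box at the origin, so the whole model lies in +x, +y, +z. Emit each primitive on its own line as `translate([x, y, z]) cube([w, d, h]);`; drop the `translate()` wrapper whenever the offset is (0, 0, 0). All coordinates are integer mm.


cube([2547, 86, 268]);


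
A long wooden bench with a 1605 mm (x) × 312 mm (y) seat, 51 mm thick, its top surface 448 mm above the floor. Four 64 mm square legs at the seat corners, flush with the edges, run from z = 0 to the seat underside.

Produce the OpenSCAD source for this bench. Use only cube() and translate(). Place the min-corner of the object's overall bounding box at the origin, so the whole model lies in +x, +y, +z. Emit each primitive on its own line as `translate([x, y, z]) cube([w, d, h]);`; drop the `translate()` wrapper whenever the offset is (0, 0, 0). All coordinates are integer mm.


translate([0, 0, 397]) cube([1605, 312, 51]);
cube([64, 64, 397]);
translate([0, 248, 0]) cube([64, 64, 397]);
translate([1541, 0, 0]) cube([64, 64, 397]);
translate([1541, 248, 0]) cube([64, 64, 397]);


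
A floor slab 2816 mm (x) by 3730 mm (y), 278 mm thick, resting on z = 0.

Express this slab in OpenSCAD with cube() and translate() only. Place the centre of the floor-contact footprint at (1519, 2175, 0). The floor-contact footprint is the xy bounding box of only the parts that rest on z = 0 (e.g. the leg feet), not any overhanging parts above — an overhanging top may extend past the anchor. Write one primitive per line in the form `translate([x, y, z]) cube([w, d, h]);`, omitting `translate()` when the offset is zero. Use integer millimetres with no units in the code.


translate([111, 310, 0]) cube([2816, 3730, 278]);


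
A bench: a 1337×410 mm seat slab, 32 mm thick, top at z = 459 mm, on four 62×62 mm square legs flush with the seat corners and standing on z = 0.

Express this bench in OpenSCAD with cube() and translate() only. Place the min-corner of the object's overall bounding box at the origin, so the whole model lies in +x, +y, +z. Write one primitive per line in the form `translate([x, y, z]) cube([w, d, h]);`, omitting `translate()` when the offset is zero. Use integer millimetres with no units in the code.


translate([0, 0, 427]) cube([1337, 410, 32]);
cube([62, 62, 427]);
translate([0, 348, 0]) cube([62, 62, 427]);
translate([1275, 0, 0]) cube([62, 62, 427]);
translate([1275, 348, 0]) cube([62, 62, 427]);


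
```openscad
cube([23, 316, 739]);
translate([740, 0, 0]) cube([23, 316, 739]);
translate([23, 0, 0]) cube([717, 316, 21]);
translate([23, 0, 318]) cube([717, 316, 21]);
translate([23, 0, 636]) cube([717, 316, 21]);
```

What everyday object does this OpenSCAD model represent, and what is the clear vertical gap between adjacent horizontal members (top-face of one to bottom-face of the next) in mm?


A bookshelf. The clear shelf gap is 297 mm.

Two tall side panels with 3 horizontal boards between them — a bookshelf. The first two shelf undersides are at z = 0 and z = 318; with shelf thickness 21, the clear gap is 318 − 0 − 21 = 297 mm.


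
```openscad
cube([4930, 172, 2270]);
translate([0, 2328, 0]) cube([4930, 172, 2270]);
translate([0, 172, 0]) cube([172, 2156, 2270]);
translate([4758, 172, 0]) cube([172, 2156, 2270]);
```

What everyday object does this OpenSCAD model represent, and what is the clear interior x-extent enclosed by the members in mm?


A house (or room) frame. The interior width is 4586 mm.

Four 2270 mm walls enclosing a rectangle with no floor or roof — a room or house frame. Outside width is 4930 mm and wall thickness is 172 mm, so the interior width is 4930 − 2 × 172 = 4586 mm.


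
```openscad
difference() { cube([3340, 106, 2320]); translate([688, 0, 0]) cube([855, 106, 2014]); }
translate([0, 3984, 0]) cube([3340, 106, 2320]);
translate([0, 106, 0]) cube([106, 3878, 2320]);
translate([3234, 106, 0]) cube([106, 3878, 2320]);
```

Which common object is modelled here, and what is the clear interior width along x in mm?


A single room. The interior width is 3128 mm.

Four walls enclosing a rectangle with a door in the front wall — a room. Outside width 3340 minus two 106 mm walls gives 3128 mm.


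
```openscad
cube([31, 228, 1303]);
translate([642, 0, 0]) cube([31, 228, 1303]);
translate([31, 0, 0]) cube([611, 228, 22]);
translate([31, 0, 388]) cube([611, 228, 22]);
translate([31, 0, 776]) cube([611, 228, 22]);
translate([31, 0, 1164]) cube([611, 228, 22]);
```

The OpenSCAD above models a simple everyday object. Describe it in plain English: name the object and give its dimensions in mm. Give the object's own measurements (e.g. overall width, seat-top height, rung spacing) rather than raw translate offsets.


An open bookshelf. Two side panels, each 31 mm thick, 228 mm deep and 1303 mm tall, stand 673 mm apart (outside-to-outside). Between them sit 4 shelves, each 22 mm thick and 228 mm deep, spanning the full gap between the sides. The bottom shelf rests on the floor (its underside at z = 0) and the clear gap between one shelf's top and the next shelf's underside is 366 mm.


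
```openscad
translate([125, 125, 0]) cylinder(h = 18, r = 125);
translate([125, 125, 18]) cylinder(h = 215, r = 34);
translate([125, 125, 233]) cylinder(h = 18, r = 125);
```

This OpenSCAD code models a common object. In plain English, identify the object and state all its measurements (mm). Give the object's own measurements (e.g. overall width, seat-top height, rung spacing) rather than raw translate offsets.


A spool: two coaxial disc flanges of radius 125 mm and thickness 18 mm, joined by a core cylinder of radius 34 mm and height 215 mm. The lower flange rests on z = 0 and the three cylinders share a vertical axis.


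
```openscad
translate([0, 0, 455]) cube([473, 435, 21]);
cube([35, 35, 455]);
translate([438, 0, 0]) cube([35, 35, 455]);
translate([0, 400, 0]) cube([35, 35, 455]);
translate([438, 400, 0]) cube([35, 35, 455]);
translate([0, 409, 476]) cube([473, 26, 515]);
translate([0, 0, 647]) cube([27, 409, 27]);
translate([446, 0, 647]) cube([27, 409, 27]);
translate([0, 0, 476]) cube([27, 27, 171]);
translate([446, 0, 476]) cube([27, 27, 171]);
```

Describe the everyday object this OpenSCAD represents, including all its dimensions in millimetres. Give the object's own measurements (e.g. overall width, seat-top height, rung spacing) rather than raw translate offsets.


A chair. The seat is a 473×435×21 mm slab with its top at z = 476 mm, on four 35×35 mm corner legs (flush with the seat edges, standing on z = 0). A flat backrest 26 mm thick, 515 mm tall, spans the full seat width and rises from the seat top along its +y edge, rear face flush with the rear of the seat. Two armrests of 27×27 mm section run along each side from the seat's front edge to the front of the backrest, top faces 198 mm above the seat top and outer faces flush with the seat's x-edges; a 27×27 mm post under the front of each armrest stands on the seat at the front corner.
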